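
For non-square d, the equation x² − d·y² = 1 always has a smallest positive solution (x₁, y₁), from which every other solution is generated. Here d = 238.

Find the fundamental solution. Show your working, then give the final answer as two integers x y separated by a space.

√238 = [15; 2,2,1,14,1,2,2,30, …], period ℓ=8 (even) → k=7
a_0=15:  p_0=15·1+0=15,  q_0=15·0+1=1
a_1=2:  p_1=2·15+1=31,  q_1=2·1+0=2
a_2=2:  p_2=2·31+15=77,  q_2=2·2+1=5
a_3=1:  p_3=1·77+31=108,  q_3=1·5+2=7
a_4=14:  p_4=14·108+77=1589,  q_4=14·7+5=103
…
a_6=2:  p_6=2·1697+1589=4983,  q_6=2·110+103=323
a_7=2:  p_7=2·4983+1697=11663,  q_7=2·323+110=756
fundamental: x₁=11663, y₁=756  (since 136025569 − 238·571536 = 1)

11663 756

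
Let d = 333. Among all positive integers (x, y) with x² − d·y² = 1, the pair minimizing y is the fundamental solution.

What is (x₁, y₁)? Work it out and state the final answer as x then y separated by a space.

73 4

d=333: √d = [18; 4,36] (ℓ=2, even), read p_1/q_1
k=0  a_k=18  p_k/q_k = 18/1
k=1  a_k=4  p_k/q_k = 73/4
(x₁, y₁) = (73, 4);  73² − 333·4² = 1 ✓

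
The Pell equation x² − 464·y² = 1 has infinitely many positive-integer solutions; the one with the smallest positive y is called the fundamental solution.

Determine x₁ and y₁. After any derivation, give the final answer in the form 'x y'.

√464 → a₀=21, period (1,1,5,1,1,1,5,1,1,42); ℓ=10 even so k=9
step 0: (21, 1)  from 21·(1,0) + (0,1)
step 1: (22, 1)  from 1·(21,1) + (1,0)
step 2: (43, 2)  from 1·(22,1) + (21,1)
…
step 8: (5299, 246)  from 1·(4502,209) + (797,37)
step 9: (9801, 455)  from 1·(5299,246) + (4502,209)
(x₁, y₁) = (9801, 455);  9801² − 464·455² = 1 ✓

9801 455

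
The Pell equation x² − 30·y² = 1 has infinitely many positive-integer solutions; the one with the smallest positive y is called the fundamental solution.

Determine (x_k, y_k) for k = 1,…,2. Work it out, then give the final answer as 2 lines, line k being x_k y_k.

11 2
241 44

d=30: √d = [5; 2,10] (ℓ=2, even), read p_1/q_1
i=0: a=5 ⇒ p=5, q=1
i=1: a=2 ⇒ p=11, q=2
fundamental: x₁=11, y₁=2  (since 121 − 30·4 = 1)
k=2:  x_2 = 11·11+30·2·2 = 241,  y_2 = 11·2+2·11 = 44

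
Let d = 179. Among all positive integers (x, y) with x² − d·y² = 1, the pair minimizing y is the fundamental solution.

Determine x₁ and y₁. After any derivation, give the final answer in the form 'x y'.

[13; 2,1,1,1,3,…,1,2,26] for √179; ℓ=14 ⇒ convergent index 13
k=0  a_k=13  p_k/q_k = 13/1
…
k=2  a_k=1  p_k/q_k = 40/3
k=3  a_k=1  p_k/q_k = 67/5
k=4  a_k=1  p_k/q_k = 107/8
…
k=7  a_k=13  p_k/q_k = 26999/2018
k=8  a_k=5  p_k/q_k = 137042/10243
…
k=11  a_k=1  p_k/q_k = 1013292/75737
k=12  a_k=1  p_k/q_k = 1588459/118727
k=13  a_k=2  p_k/q_k = 4190210/313191
fundamental: x₁=4190210, y₁=313191  (since 17557859844100 − 179·98088602481 = 1)

4190210 313191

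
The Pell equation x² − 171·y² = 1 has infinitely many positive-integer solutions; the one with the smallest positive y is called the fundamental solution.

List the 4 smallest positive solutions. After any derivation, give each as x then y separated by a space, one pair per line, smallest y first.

170 13
57799 4420
19651490 1502787
6681448801 510943160

√171 = [13; 13,26, …], period ℓ=2 (even) → k=1
step 0: (13, 1)  from 13·(1,0) + (0,1)
step 1: (170, 13)  from 13·(13,1) + (1,0)
fundamental: x₁=170, y₁=13  (since 28900 − 171·169 = 1)
(170+13√171)^2 = 57799 + 4420√171
(170+13√171)^3 = 19651490 + 1502787√171
(170+13√171)^4 = 6681448801 + 510943160√171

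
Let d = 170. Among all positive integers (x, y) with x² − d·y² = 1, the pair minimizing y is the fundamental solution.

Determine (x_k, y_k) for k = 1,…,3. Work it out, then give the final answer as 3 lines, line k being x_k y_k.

339 26
229841 17628
155831859 11951758

√170 = [13; 26, …], period ℓ=1 (odd) → k=1
a_0=13:  p_0=13·1+0=13,  q_0=13·0+1=1
a_1=26:  p_1=26·13+1=339,  q_1=26·1+0=26
fundamental: x₁=339, y₁=26  (since 114921 − 170·676 = 1)
k=2:  x_2 = 339·339+170·26·26 = 229841,  y_2 = 339·26+26·339 = 17628
k=3:  x_3 = 339·229841+170·26·17628 = 155831859,  y_3 = 339·17628+26·229841 = 11951758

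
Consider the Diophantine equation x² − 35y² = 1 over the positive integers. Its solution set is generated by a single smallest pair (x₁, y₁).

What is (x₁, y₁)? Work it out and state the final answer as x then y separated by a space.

√35 = [5; 1,10, …], period ℓ=2 (even) → k=1
k=0  a_k=5  p_k/q_k = 5/1
k=1  a_k=1  p_k/q_k = 6/1
→ (6, 1).  Check: 6²=36, 35·1²=35, difference 1.

6 1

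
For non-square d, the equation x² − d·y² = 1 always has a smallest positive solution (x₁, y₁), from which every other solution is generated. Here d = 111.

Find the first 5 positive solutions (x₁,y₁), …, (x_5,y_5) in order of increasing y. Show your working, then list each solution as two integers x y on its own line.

295 28
174049 16520
102688615 9746772
60586108801 5750578960
35745701503975 3392831839628

√111 = [10; 1,1,6,1,1,20, …], period ℓ=6 (even) → k=5
i=0: a=10 ⇒ p=10, q=1
i=1: a=1 ⇒ p=11, q=1
i=2: a=1 ⇒ p=21, q=2
i=3: a=6 ⇒ p=137, q=13
i=4: a=1 ⇒ p=158, q=15
i=5: a=1 ⇒ p=295, q=28
(x₁, y₁) = (295, 28);  295² − 111·28² = 1 ✓
k=2:  x_2 = 295·295+111·28·28 = 174049,  y_2 = 295·28+28·295 = 16520
k=3:  x_3 = 295·174049+111·28·16520 = 102688615,  y_3 = 295·16520+28·174049 = 9746772
k=4:  x_4 = 295·102688615+111·28·9746772 = 60586108801,  y_4 = 295·9746772+28·102688615 = 5750578960
k=5:  x_5 = 295·60586108801+111·28·5750578960 = 35745701503975,  y_5 = 295·5750578960+28·60586108801 = 3392831839628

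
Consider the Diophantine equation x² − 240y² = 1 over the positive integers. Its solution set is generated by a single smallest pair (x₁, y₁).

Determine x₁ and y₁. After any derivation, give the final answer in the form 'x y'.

[15; 2,30] for √240; ℓ=2 ⇒ convergent index 1
step 0: (15, 1)  from 15·(1,0) + (0,1)
step 1: (31, 2)  from 2·(15,1) + (1,0)
(x₁, y₁) = (31, 2);  31² − 240·2² = 1 ✓

31 2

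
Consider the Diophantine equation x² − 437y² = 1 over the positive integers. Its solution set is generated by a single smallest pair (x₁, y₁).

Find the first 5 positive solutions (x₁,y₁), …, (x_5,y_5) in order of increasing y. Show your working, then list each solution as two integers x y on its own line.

√437 → a₀=20, period (1,9,2,9,1,40); ℓ=6 even so k=5
i=0: a=20 ⇒ p=20, q=1
i=1: a=1 ⇒ p=21, q=1
…
i=4: a=9 ⇒ p=4160, q=199
i=5: a=1 ⇒ p=4599, q=220
(x₁, y₁) = (4599, 220);  4599² − 437·220² = 1 ✓
(4599+220√437)^2 = 42301601 + 2023560√437
(4599+220√437)^3 = 389090121399 + 18612704660√437
(4599+220√437)^4 = 3578850894326401 + 171199655439120√437
(4599+220√437)^5 = 32918270136924114999 + 1574694412116321100√437

4599 220
42301601 2023560
389090121399 18612704660
3578850894326401 171199655439120
32918270136924114999 1574694412116321100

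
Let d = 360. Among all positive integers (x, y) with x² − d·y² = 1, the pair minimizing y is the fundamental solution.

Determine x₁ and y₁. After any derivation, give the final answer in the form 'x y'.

19 1

d=360: √d = [18; 1,36] (ℓ=2, even), read p_1/q_1
step 0: (18, 1)  from 18·(1,0) + (0,1)
step 1: (19, 1)  from 1·(18,1) + (1,0)
fundamental: x₁=19, y₁=1  (since 361 − 360·1 = 1)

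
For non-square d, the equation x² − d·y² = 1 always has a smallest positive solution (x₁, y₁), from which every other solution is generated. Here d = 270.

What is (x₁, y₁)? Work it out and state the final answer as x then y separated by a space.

5291 322

√270 → a₀=16, period (2,3,6,3,2,32); ℓ=6 even so k=5
step 0: (16, 1)  from 16·(1,0) + (0,1)
…
step 2: (115, 7)  from 3·(33,2) + (16,1)
…
step 4: (2284, 139)  from 3·(723,44) + (115,7)
step 5: (5291, 322)  from 2·(2284,139) + (723,44)
→ (5291, 322).  Check: 5291²=27994681, 270·322²=27994680, difference 1.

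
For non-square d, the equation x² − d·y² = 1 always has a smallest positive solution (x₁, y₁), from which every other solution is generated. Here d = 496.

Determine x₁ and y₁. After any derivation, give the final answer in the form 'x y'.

√496 = [22; 3,1,2,4,1,…,1,3,44, …], period ℓ=16 (even) → k=15
a_0=22:  p_0=22·1+0=22,  q_0=22·0+1=1
a_1=3:  p_1=3·22+1=67,  q_1=3·1+0=3
a_2=1:  p_2=1·67+22=89,  q_2=1·3+1=4
a_3=2:  p_3=2·89+67=245,  q_3=2·4+3=11
a_4=4:  p_4=4·245+89=1069,  q_4=4·11+4=48
a_5=1:  p_5=1·1069+245=1314,  q_5=1·48+11=59
a_6=1:  p_6=1·1314+1069=2383,  q_6=1·59+48=107
a_7=2:  p_7=2·2383+1314=6080,  q_7=2·107+59=273
…
a_9=2:  p_9=2·14543+6080=35166,  q_9=2·653+273=1579
a_10=1:  p_10=1·35166+14543=49709,  q_10=1·1579+653=2232
a_11=1:  p_11=1·49709+35166=84875,  q_11=1·2232+1579=3811
a_12=4:  p_12=4·84875+49709=389209,  q_12=4·3811+2232=17476
a_13=2:  p_13=2·389209+84875=863293,  q_13=2·17476+3811=38763
a_14=1:  p_14=1·863293+389209=1252502,  q_14=1·38763+17476=56239
a_15=3:  p_15=3·1252502+863293=4620799,  q_15=3·56239+38763=207480
(x₁, y₁) = (4620799, 207480);  4620799² − 496·207480² = 1 ✓

4620799 207480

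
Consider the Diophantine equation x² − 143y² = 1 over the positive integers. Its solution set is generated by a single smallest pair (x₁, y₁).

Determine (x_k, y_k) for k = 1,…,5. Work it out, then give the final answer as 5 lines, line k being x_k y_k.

[11; 1,22] for √143; ℓ=2 ⇒ convergent index 1
step 0: (11, 1)  from 11·(1,0) + (0,1)
step 1: (12, 1)  from 1·(11,1) + (1,0)
→ (12, 1).  Check: 12²=144, 143·1²=143, difference 1.
n=2: (12,1)∘(12,1) = (12·12+143·1·1, 12·1+1·12) = (287,24)
n=3: (287,24)∘(12,1) = (12·287+143·1·24, 12·24+1·287) = (6876,575)
n=4: (6876,575)∘(12,1) = (12·6876+143·1·575, 12·575+1·6876) = (164737,13776)
n=5: (164737,13776)∘(12,1) = (12·164737+143·1·13776, 12·13776+1·164737) = (3946812,330049)

12 1
287 24
6876 575
164737 13776
3946812 330049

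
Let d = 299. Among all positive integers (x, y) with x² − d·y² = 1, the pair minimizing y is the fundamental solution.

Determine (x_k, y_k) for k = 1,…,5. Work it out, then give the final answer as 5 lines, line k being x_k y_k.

[17; 3,2,3,34] for √299; ℓ=4 ⇒ convergent index 3
k=0  a_k=17  p_k/q_k = 17/1
k=1  a_k=3  p_k/q_k = 52/3
k=2  a_k=2  p_k/q_k = 121/7
k=3  a_k=3  p_k/q_k = 415/24
(x₁, y₁) = (415, 24);  415² − 299·24² = 1 ✓
(x_2, y_2) = (415·415 + 299·24·24, 415·24 + 24·415) = (344449, 19920)
(x_3, y_3) = (415·344449 + 299·24·19920, 415·19920 + 24·344449) = (285892255, 16533576)
(x_4, y_4) = (415·285892255 + 299·24·16533576, 415·16533576 + 24·285892255) = (237290227201, 13722848160)
(x_5, y_5) = (415·237290227201 + 299·24·13722848160, 415·13722848160 + 24·237290227201) = (196950602684575, 11389947439224)

415 24
344449 19920
285892255 16533576
237290227201 13722848160
196950602684575 11389947439224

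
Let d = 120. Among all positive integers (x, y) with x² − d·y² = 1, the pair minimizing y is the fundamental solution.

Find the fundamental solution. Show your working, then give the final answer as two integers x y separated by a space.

√120 → a₀=10, period (1,20); ℓ=2 even so k=1
step 0: (10, 1)  from 10·(1,0) + (0,1)
step 1: (11, 1)  from 1·(10,1) + (1,0)
→ (11, 1).  Check: 11²=121, 120·1²=120, difference 1.

11 1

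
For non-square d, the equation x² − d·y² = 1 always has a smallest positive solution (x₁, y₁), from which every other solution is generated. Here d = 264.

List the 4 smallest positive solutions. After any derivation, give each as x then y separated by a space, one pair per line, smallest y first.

√264 = [16; 4,32, …], period ℓ=2 (even) → k=1
k=0  a_k=16  p_k/q_k = 16/1
k=1  a_k=4  p_k/q_k = 65/4
fundamental: x₁=65, y₁=4  (since 4225 − 264·16 = 1)
k=2:  x_2 = 65·65+264·4·4 = 8449,  y_2 = 65·4+4·65 = 520
k=3:  x_3 = 65·8449+264·4·520 = 1098305,  y_3 = 65·520+4·8449 = 67596
k=4:  x_4 = 65·1098305+264·4·67596 = 142771201,  y_4 = 65·67596+4·1098305 = 8786960

65 4
8449 520
1098305 67596
142771201 8786960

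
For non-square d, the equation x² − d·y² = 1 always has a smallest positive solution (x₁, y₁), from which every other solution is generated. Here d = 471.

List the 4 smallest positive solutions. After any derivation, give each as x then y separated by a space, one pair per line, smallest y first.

[21; 1,2,2,1,3,…,2,1,42] for √471; ℓ=14 ⇒ convergent index 13
step 0: (21, 1)  from 21·(1,0) + (0,1)
step 1: (22, 1)  from 1·(21,1) + (1,0)
step 2: (65, 3)  from 2·(22,1) + (21,1)
…
step 6: (3429, 158)  from 4·(803,37) + (217,10)
…
step 8: (198665, 9154)  from 4·(48809,2249) + (3429,158)
…
step 11: (2331742, 107441)  from 2·(843469,38865) + (644804,29711)
step 12: (5506953, 253747)  from 2·(2331742,107441) + (843469,38865)
step 13: (7838695, 361188)  from 1·(5506953,253747) + (2331742,107441)
→ (7838695, 361188).  Check: 7838695²=61445139303025, 471·361188²=61445139303024, difference 1.
(7838695+361188√471)^2 = 122890278606049 + 5662485139320√471
(7838695+361188√471)^3 = 1926598824915678693415 + 88772987898323613612√471
(7838695+361188√471)^4 = 30204041151744689101078780801 + 1391728752747293974319493360√471

7838695 361188
122890278606049 5662485139320
1926598824915678693415 88772987898323613612
30204041151744689101078780801 1391728752747293974319493360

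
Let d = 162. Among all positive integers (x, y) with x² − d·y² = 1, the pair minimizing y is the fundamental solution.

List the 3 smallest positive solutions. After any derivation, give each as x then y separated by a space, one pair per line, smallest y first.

19601 1540
768398401 60371080
30122754096401 2366667076620

√162 → a₀=12, period (1,2,1,2,12,2,1,2,1,24); ℓ=10 even so k=9
step 0: (12, 1)  from 12·(1,0) + (0,1)
step 1: (13, 1)  from 1·(12,1) + (1,0)
…
step 8: (14268, 1121)  from 2·(5333,419) + (3602,283)
step 9: (19601, 1540)  from 1·(14268,1121) + (5333,419)
→ (19601, 1540).  Check: 19601²=384199201, 162·1540²=384199200, difference 1.
k=2:  x_2 = 19601·19601+162·1540·1540 = 768398401,  y_2 = 19601·1540+1540·19601 = 60371080
k=3:  x_3 = 19601·768398401+162·1540·60371080 = 30122754096401,  y_3 = 19601·60371080+1540·768398401 = 2366667076620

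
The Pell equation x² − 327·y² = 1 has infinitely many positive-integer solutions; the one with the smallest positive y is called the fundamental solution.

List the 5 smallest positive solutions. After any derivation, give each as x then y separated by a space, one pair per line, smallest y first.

217 12
94177 5208
40872601 2260260
17738614657 980947632
7698517888537 425729012028

√327 = [18; 12,36, …], period ℓ=2 (even) → k=1
step 0: (18, 1)  from 18·(1,0) + (0,1)
step 1: (217, 12)  from 12·(18,1) + (1,0)
(x₁, y₁) = (217, 12);  217² − 327·12² = 1 ✓
k=2:  x_2 = 217·217+327·12·12 = 94177,  y_2 = 217·12+12·217 = 5208
k=3:  x_3 = 217·94177+327·12·5208 = 40872601,  y_3 = 217·5208+12·94177 = 2260260
k=4:  x_4 = 217·40872601+327·12·2260260 = 17738614657,  y_4 = 217·2260260+12·40872601 = 980947632
k=5:  x_5 = 217·17738614657+327·12·980947632 = 7698517888537,  y_5 = 217·980947632+12·17738614657 = 425729012028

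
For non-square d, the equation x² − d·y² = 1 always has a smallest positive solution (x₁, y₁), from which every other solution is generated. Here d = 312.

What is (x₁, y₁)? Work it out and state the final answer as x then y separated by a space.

53 3

[17; 1,1,1,34] for √312; ℓ=4 ⇒ convergent index 3
a_0=17:  p_0=17·1+0=17,  q_0=17·0+1=1
…
a_2=1:  p_2=1·18+17=35,  q_2=1·1+1=2
a_3=1:  p_3=1·35+18=53,  q_3=1·2+1=3
(x₁, y₁) = (53, 3);  53² − 312·3² = 1 ✓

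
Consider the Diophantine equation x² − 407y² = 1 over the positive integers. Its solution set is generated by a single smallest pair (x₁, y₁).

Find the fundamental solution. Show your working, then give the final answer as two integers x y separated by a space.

2663 132

[20; 5,1,2,1,5,40] for √407; ℓ=6 ⇒ convergent index 5
i=0: a=20 ⇒ p=20, q=1
…
i=3: a=2 ⇒ p=343, q=17
i=4: a=1 ⇒ p=464, q=23
i=5: a=5 ⇒ p=2663, q=132
→ (2663, 132).  Check: 2663²=7091569, 407·132²=7091568, difference 1.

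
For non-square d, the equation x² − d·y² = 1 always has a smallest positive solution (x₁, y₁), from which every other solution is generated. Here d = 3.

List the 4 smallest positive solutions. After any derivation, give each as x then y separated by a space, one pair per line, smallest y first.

d=3: √d = [1; 1,2] (ℓ=2, even), read p_1/q_1
i=0: a=1 ⇒ p=1, q=1
i=1: a=1 ⇒ p=2, q=1
fundamental: x₁=2, y₁=1  (since 4 − 3·1 = 1)
k=2:  x_2 = 2·2+3·1·1 = 7,  y_2 = 2·1+1·2 = 4
k=3:  x_3 = 2·7+3·1·4 = 26,  y_3 = 2·4+1·7 = 15
k=4:  x_4 = 2·26+3·1·15 = 97,  y_4 = 2·15+1·26 = 56

2 1
7 4
26 15
97 56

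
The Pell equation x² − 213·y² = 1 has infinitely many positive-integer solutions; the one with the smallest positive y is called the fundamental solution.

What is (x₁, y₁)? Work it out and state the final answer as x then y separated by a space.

194399 13320

√213 → a₀=14, period (1,1,2,6,1,8,1,6,2,1,1,28); ℓ=12 even so k=11
k=0  a_k=14  p_k/q_k = 14/1
k=1  a_k=1  p_k/q_k = 15/1
k=2  a_k=1  p_k/q_k = 29/2
k=3  a_k=2  p_k/q_k = 73/5
k=4  a_k=6  p_k/q_k = 467/32
k=5  a_k=1  p_k/q_k = 540/37
k=6  a_k=8  p_k/q_k = 4787/328
k=7  a_k=1  p_k/q_k = 5327/365
…
k=10  a_k=1  p_k/q_k = 115574/7919
k=11  a_k=1  p_k/q_k = 194399/13320
(x₁, y₁) = (194399, 13320);  194399² − 213·13320² = 1 ✓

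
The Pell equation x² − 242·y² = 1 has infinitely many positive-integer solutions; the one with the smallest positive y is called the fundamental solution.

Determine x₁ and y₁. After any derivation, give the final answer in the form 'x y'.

[15; 1,1,3,1,14,1,3,1,1,30] for √242; ℓ=10 ⇒ convergent index 9
step 0: (15, 1)  from 15·(1,0) + (0,1)
…
step 2: (31, 2)  from 1·(16,1) + (15,1)
step 3: (109, 7)  from 3·(31,2) + (16,1)
step 4: (140, 9)  from 1·(109,7) + (31,2)
…
step 6: (2209, 142)  from 1·(2069,133) + (140,9)
step 7: (8696, 559)  from 3·(2209,142) + (2069,133)
step 8: (10905, 701)  from 1·(8696,559) + (2209,142)
step 9: (19601, 1260)  from 1·(10905,701) + (8696,559)
→ (19601, 1260).  Check: 19601²=384199201, 242·1260²=384199200, difference 1.

19601 1260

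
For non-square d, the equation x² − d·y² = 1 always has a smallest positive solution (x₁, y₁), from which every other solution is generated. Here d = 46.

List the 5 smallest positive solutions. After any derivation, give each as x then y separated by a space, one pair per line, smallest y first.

[6; 1,3,1,1,2,6,2,1,1,3,1,12] for √46; ℓ=12 ⇒ convergent index 11
step 0: (6, 1)  from 6·(1,0) + (0,1)
step 1: (7, 1)  from 1·(6,1) + (1,0)
step 2: (27, 4)  from 3·(7,1) + (6,1)
step 3: (34, 5)  from 1·(27,4) + (7,1)
…
step 5: (156, 23)  from 2·(61,9) + (34,5)
step 6: (997, 147)  from 6·(156,23) + (61,9)
step 7: (2150, 317)  from 2·(997,147) + (156,23)
…
step 10: (19038, 2807)  from 3·(5297,781) + (3147,464)
step 11: (24335, 3588)  from 1·(19038,2807) + (5297,781)
→ (24335, 3588).  Check: 24335²=592192225, 46·3588²=592192224, difference 1.
k=2:  x_2 = 24335·24335+46·3588·3588 = 1184384449,  y_2 = 24335·3588+3588·24335 = 174627960
k=3:  x_3 = 24335·1184384449+46·3588·174627960 = 57643991108495,  y_3 = 24335·174627960+3588·1184384449 = 8499142809612
k=4:  x_4 = 24335·57643991108495+46·3588·8499142809612 = 2805533046066067201,  y_4 = 24335·8499142809612+3588·57643991108495 = 413653280369188080
k=5:  x_5 = 24335·2805533046066067201+46·3588·413653280369188080 = 136545293294391499564175,  y_5 = 24335·413653280369188080+3588·2805533046066067201 = 20132505147069241043988

24335 3588
1184384449 174627960
57643991108495 8499142809612
2805533046066067201 413653280369188080
136545293294391499564175 20132505147069241043988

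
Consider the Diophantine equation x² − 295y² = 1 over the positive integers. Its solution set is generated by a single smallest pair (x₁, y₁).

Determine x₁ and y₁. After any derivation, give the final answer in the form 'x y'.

[17; 5,1,2,3,2,6,2,3,2,1,5,34] for √295; ℓ=12 ⇒ convergent index 11
a_0=17:  p_0=17·1+0=17,  q_0=17·0+1=1
a_1=5:  p_1=5·17+1=86,  q_1=5·1+0=5
a_2=1:  p_2=1·86+17=103,  q_2=1·5+1=6
…
a_4=3:  p_4=3·292+103=979,  q_4=3·17+6=57
…
a_6=6:  p_6=6·2250+979=14479,  q_6=6·131+57=843
a_7=2:  p_7=2·14479+2250=31208,  q_7=2·843+131=1817
a_8=3:  p_8=3·31208+14479=108103,  q_8=3·1817+843=6294
a_9=2:  p_9=2·108103+31208=247414,  q_9=2·6294+1817=14405
a_10=1:  p_10=1·247414+108103=355517,  q_10=1·14405+6294=20699
a_11=5:  p_11=5·355517+247414=2024999,  q_11=5·20699+14405=117900
fundamental: x₁=2024999, y₁=117900  (since 4100620950001 − 295·13900410000 = 1)

2024999 117900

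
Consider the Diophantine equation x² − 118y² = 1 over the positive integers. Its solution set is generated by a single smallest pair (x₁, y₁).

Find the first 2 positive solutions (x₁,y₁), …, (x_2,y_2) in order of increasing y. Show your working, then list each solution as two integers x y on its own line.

306917 28254
188396089777 17343265836

√118 = [10; 1,6,3,2,10,2,3,6,1,20, …], period ℓ=10 (even) → k=9
step 0: (10, 1)  from 10·(1,0) + (0,1)
step 1: (11, 1)  from 1·(10,1) + (1,0)
step 2: (76, 7)  from 6·(11,1) + (10,1)
step 3: (239, 22)  from 3·(76,7) + (11,1)
step 4: (554, 51)  from 2·(239,22) + (76,7)
step 5: (5779, 532)  from 10·(554,51) + (239,22)
step 6: (12112, 1115)  from 2·(5779,532) + (554,51)
…
step 8: (264802, 24377)  from 6·(42115,3877) + (12112,1115)
step 9: (306917, 28254)  from 1·(264802,24377) + (42115,3877)
→ (306917, 28254).  Check: 306917²=94198044889, 118·28254²=94198044888, difference 1.
k=2:  x_2 = 306917·306917+118·28254·28254 = 188396089777,  y_2 = 306917·28254+28254·306917 = 17343265836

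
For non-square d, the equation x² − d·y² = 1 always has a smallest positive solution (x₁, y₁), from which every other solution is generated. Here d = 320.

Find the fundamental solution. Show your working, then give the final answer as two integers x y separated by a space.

161 9

√320 = [17; 1,7,1,34, …], period ℓ=4 (even) → k=3
i=0: a=17 ⇒ p=17, q=1
…
i=2: a=7 ⇒ p=143, q=8
i=3: a=1 ⇒ p=161, q=9
→ (161, 9).  Check: 161²=25921, 320·9²=25920, difference 1.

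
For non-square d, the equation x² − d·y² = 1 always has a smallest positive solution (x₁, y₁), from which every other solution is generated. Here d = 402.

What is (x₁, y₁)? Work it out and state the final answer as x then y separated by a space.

401 20

√402 = [20; 20,40, …], period ℓ=2 (even) → k=1
k=0  a_k=20  p_k/q_k = 20/1
k=1  a_k=20  p_k/q_k = 401/20
fundamental: x₁=401, y₁=20  (since 160801 − 402·400 = 1)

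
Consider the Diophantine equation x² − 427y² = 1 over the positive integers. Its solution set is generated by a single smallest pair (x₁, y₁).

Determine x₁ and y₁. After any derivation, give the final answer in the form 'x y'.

[20; 1,1,1,40] for √427; ℓ=4 ⇒ convergent index 3
k=0  a_k=20  p_k/q_k = 20/1
…
k=2  a_k=1  p_k/q_k = 41/2
k=3  a_k=1  p_k/q_k = 62/3
fundamental: x₁=62, y₁=3  (since 3844 − 427·9 = 1)

62 3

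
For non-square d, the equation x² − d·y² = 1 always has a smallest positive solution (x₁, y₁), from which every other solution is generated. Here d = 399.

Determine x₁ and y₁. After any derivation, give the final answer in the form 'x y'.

√399 = [19; 1,38, …], period ℓ=2 (even) → k=1
step 0: (19, 1)  from 19·(1,0) + (0,1)
step 1: (20, 1)  from 1·(19,1) + (1,0)
(x₁, y₁) = (20, 1);  20² − 399·1² = 1 ✓

20 1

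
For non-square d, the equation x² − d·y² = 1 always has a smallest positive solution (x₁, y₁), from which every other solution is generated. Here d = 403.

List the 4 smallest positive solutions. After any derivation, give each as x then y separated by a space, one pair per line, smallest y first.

d=403: √d = [20; 13,2,1,3,1,3,1,2,13,40] (ℓ=10, even), read p_9/q_9
a_0=20:  p_0=20·1+0=20,  q_0=20·0+1=1
…
a_2=2:  p_2=2·261+20=542,  q_2=2·13+1=27
…
a_4=3:  p_4=3·803+542=2951,  q_4=3·40+27=147
…
a_7=1:  p_7=1·14213+3754=17967,  q_7=1·708+187=895
a_8=2:  p_8=2·17967+14213=50147,  q_8=2·895+708=2498
a_9=13:  p_9=13·50147+17967=669878,  q_9=13·2498+895=33369
→ (669878, 33369).  Check: 669878²=448736534884, 403·33369²=448736534883, difference 1.
(669878+33369√403)^2 = 897473069767 + 44706317964√403
(669878+33369√403)^3 = 1202394930058086974 + 59895557730143415√403
(669878+33369√403)^4 = 1610915821914004898868577 + 80245432842261314788776√403

669878 33369
897473069767 44706317964
1202394930058086974 59895557730143415
1610915821914004898868577 80245432842261314788776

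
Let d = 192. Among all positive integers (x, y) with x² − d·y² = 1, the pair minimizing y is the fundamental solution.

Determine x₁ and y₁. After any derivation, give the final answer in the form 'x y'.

[13; 1,5,1,26] for √192; ℓ=4 ⇒ convergent index 3
a_0=13:  p_0=13·1+0=13,  q_0=13·0+1=1
a_1=1:  p_1=1·13+1=14,  q_1=1·1+0=1
a_2=5:  p_2=5·14+13=83,  q_2=5·1+1=6
a_3=1:  p_3=1·83+14=97,  q_3=1·6+1=7
fundamental: x₁=97, y₁=7  (since 9409 − 192·49 = 1)

97 7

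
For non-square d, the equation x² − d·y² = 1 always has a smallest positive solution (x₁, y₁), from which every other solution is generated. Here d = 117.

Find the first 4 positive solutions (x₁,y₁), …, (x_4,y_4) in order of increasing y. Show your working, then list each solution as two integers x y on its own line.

[10; 1,4,2,4,1,20] for √117; ℓ=6 ⇒ convergent index 5
i=0: a=10 ⇒ p=10, q=1
i=1: a=1 ⇒ p=11, q=1
…
i=3: a=2 ⇒ p=119, q=11
i=4: a=4 ⇒ p=530, q=49
i=5: a=1 ⇒ p=649, q=60
fundamental: x₁=649, y₁=60  (since 421201 − 117·3600 = 1)
(x_2, y_2) = (649·649 + 117·60·60, 649·60 + 60·649) = (842401, 77880)
(x_3, y_3) = (649·842401 + 117·60·77880, 649·77880 + 60·842401) = (1093435849, 101088180)
(x_4, y_4) = (649·1093435849 + 117·60·101088180, 649·101088180 + 60·1093435849) = (1419278889601, 131212379760)

649 60
842401 77880
1093435849 101088180
1419278889601 131212379760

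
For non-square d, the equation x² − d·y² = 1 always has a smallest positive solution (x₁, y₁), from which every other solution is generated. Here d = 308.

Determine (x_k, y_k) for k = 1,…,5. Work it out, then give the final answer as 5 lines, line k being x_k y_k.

351 20
246401 14040
172973151 9856060
121426905601 6918940080
85241514758751 4857086080100

√308 = [17; 1,1,4,1,1,34, …], period ℓ=6 (even) → k=5
a_0=17:  p_0=17·1+0=17,  q_0=17·0+1=1
a_1=1:  p_1=1·17+1=18,  q_1=1·1+0=1
a_2=1:  p_2=1·18+17=35,  q_2=1·1+1=2
a_3=4:  p_3=4·35+18=158,  q_3=4·2+1=9
a_4=1:  p_4=1·158+35=193,  q_4=1·9+2=11
a_5=1:  p_5=1·193+158=351,  q_5=1·11+9=20
fundamental: x₁=351, y₁=20  (since 123201 − 308·400 = 1)
n=2: (351,20)∘(351,20) = (351·351+308·20·20, 351·20+20·351) = (246401,14040)
n=3: (246401,14040)∘(351,20) = (351·246401+308·20·14040, 351·14040+20·246401) = (172973151,9856060)
n=4: (172973151,9856060)∘(351,20) = (351·172973151+308·20·9856060, 351·9856060+20·172973151) = (121426905601,6918940080)
n=5: (121426905601,6918940080)∘(351,20) = (351·121426905601+308·20·6918940080, 351·6918940080+20·121426905601) = (85241514758751,4857086080100)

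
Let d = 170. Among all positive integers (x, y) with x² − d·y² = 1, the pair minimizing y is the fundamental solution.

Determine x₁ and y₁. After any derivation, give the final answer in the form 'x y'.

[13; 26] for √170; ℓ=1 ⇒ convergent index 1
a_0=13:  p_0=13·1+0=13,  q_0=13·0+1=1
a_1=26:  p_1=26·13+1=339,  q_1=26·1+0=26
→ (339, 26).  Check: 339²=114921, 170·26²=114920, difference 1.

339 26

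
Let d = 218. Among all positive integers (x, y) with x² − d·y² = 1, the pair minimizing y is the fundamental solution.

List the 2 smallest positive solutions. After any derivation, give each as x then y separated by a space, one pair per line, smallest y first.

d=218: √d = [14; 1,3,3,1,28] (ℓ=5, odd), read p_9/q_9
k=0  a_k=14  p_k/q_k = 14/1
…
k=8  a_k=3  p_k/q_k = 96370/6527
k=9  a_k=1  p_k/q_k = 126003/8534
→ (126003, 8534).  Check: 126003²=15876756009, 218·8534²=15876756008, difference 1.
k=2:  x_2 = 126003·126003+218·8534·8534 = 31753512017,  y_2 = 126003·8534+8534·126003 = 2150619204

126003 8534
31753512017 2150619204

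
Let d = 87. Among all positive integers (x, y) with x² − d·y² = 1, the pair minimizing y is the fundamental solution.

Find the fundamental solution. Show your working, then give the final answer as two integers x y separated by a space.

28 3

√87 → a₀=9, period (3,18); ℓ=2 even so k=1
k=0  a_k=9  p_k/q_k = 9/1
k=1  a_k=3  p_k/q_k = 28/3
(x₁, y₁) = (28, 3);  28² − 87·3² = 1 ✓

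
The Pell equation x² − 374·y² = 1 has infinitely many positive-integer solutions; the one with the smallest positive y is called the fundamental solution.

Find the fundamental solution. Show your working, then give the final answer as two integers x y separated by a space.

3365 174

√374 → a₀=19, period (2,1,18,1,2,38); ℓ=6 even so k=5
k=0  a_k=19  p_k/q_k = 19/1
…
k=4  a_k=1  p_k/q_k = 1141/59
k=5  a_k=2  p_k/q_k = 3365/174
→ (3365, 174).  Check: 3365²=11323225, 374·174²=11323224, difference 1.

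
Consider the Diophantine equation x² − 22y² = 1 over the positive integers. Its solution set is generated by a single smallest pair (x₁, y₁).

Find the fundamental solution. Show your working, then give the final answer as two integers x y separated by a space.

197 42

√22 → a₀=4, period (1,2,4,2,1,8); ℓ=6 even so k=5
step 0: (4, 1)  from 4·(1,0) + (0,1)
step 1: (5, 1)  from 1·(4,1) + (1,0)
step 2: (14, 3)  from 2·(5,1) + (4,1)
…
step 4: (136, 29)  from 2·(61,13) + (14,3)
step 5: (197, 42)  from 1·(136,29) + (61,13)
fundamental: x₁=197, y₁=42  (since 38809 − 22·1764 = 1)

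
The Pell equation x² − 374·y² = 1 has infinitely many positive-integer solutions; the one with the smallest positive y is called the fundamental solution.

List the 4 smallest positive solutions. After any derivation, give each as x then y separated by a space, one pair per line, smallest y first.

[19; 2,1,18,1,2,38] for √374; ℓ=6 ⇒ convergent index 5
step 0: (19, 1)  from 19·(1,0) + (0,1)
step 1: (39, 2)  from 2·(19,1) + (1,0)
step 2: (58, 3)  from 1·(39,2) + (19,1)
…
step 4: (1141, 59)  from 1·(1083,56) + (58,3)
step 5: (3365, 174)  from 2·(1141,59) + (1083,56)
fundamental: x₁=3365, y₁=174  (since 11323225 − 374·30276 = 1)
n=2: (3365,174)∘(3365,174) = (3365·3365+374·174·174, 3365·174+174·3365) = (22646449,1171020)
n=3: (22646449,1171020)∘(3365,174) = (3365·22646449+374·174·1171020, 3365·1171020+174·22646449) = (152410598405,7880964426)
n=4: (152410598405,7880964426)∘(3365,174) = (3365·152410598405+374·174·7880964426, 3365·7880964426+174·152410598405) = (1025723304619201,53038889415960)

3365 174
22646449 1171020
152410598405 7880964426
1025723304619201 53038889415960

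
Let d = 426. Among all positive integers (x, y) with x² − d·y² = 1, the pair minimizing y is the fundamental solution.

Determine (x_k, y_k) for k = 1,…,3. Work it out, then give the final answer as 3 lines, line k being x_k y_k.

88751 4300
15753480001 763258600
2796274207048751 135479928012900

d=426: √d = [20; 1,1,1,3,2,6,2,3,1,1,1,40] (ℓ=12, even), read p_11/q_11
a_0=20:  p_0=20·1+0=20,  q_0=20·0+1=1
a_1=1:  p_1=1·20+1=21,  q_1=1·1+0=1
…
a_5=2:  p_5=2·227+62=516,  q_5=2·11+3=25
a_6=6:  p_6=6·516+227=3323,  q_6=6·25+11=161
…
a_10=1:  p_10=1·31971+24809=56780,  q_10=1·1549+1202=2751
a_11=1:  p_11=1·56780+31971=88751,  q_11=1·2751+1549=4300
fundamental: x₁=88751, y₁=4300  (since 7876740001 − 426·18490000 = 1)
(88751+4300√426)^2 = 15753480001 + 763258600√426
(88751+4300√426)^3 = 2796274207048751 + 135479928012900√426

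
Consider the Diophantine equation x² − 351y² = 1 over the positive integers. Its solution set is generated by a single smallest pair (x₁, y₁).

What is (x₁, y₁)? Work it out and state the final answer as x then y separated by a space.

62425 3332

√351 → a₀=18, period (1,2,1,3,2,2,2,3,1,2,1,36); ℓ=12 even so k=11
a_0=18:  p_0=18·1+0=18,  q_0=18·0+1=1
a_1=1:  p_1=1·18+1=19,  q_1=1·1+0=1
…
a_3=1:  p_3=1·56+19=75,  q_3=1·3+1=4
…
a_5=2:  p_5=2·281+75=637,  q_5=2·15+4=34
a_6=2:  p_6=2·637+281=1555,  q_6=2·34+15=83
a_7=2:  p_7=2·1555+637=3747,  q_7=2·83+34=200
…
a_10=2:  p_10=2·16543+12796=45882,  q_10=2·883+683=2449
a_11=1:  p_11=1·45882+16543=62425,  q_11=1·2449+883=3332
fundamental: x₁=62425, y₁=3332  (since 3896880625 − 351·11102224 = 1)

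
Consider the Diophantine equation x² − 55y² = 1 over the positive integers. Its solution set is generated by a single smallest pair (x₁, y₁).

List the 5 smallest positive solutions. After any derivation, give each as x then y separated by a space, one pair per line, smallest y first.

d=55: √d = [7; 2,2,2,14] (ℓ=4, even), read p_3/q_3
a_0=7:  p_0=7·1+0=7,  q_0=7·0+1=1
a_1=2:  p_1=2·7+1=15,  q_1=2·1+0=2
a_2=2:  p_2=2·15+7=37,  q_2=2·2+1=5
a_3=2:  p_3=2·37+15=89,  q_3=2·5+2=12
→ (89, 12).  Check: 89²=7921, 55·12²=7920, difference 1.
(x_2, y_2) = (89·89 + 55·12·12, 89·12 + 12·89) = (15841, 2136)
(x_3, y_3) = (89·15841 + 55·12·2136, 89·2136 + 12·15841) = (2819609, 380196)
(x_4, y_4) = (89·2819609 + 55·12·380196, 89·380196 + 12·2819609) = (501874561, 67672752)
(x_5, y_5) = (89·501874561 + 55·12·67672752, 89·67672752 + 12·501874561) = (89330852249, 12045369660)

89 12
15841 2136
2819609 380196
501874561 67672752
89330852249 12045369660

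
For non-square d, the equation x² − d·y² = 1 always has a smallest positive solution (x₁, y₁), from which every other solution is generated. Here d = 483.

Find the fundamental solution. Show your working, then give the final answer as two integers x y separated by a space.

22 1

√483 → a₀=21, period (1,42); ℓ=2 even so k=1
step 0: (21, 1)  from 21·(1,0) + (0,1)
step 1: (22, 1)  from 1·(21,1) + (1,0)
fundamental: x₁=22, y₁=1  (since 484 − 483·1 = 1)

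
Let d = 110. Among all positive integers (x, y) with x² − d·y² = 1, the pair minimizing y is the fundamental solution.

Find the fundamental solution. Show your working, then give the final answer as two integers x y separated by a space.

√110 = [10; 2,20, …], period ℓ=2 (even) → k=1
i=0: a=10 ⇒ p=10, q=1
i=1: a=2 ⇒ p=21, q=2
→ (21, 2).  Check: 21²=441, 110·2²=440, difference 1.

21 2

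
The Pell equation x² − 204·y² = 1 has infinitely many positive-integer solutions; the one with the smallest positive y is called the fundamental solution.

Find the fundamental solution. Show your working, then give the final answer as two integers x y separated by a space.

√204 → a₀=14, period (3,1,1,6,1,1,3,28); ℓ=8 even so k=7
i=0: a=14 ⇒ p=14, q=1
…
i=2: a=1 ⇒ p=57, q=4
…
i=4: a=6 ⇒ p=657, q=46
i=5: a=1 ⇒ p=757, q=53
i=6: a=1 ⇒ p=1414, q=99
i=7: a=3 ⇒ p=4999, q=350
fundamental: x₁=4999, y₁=350  (since 24990001 − 204·122500 = 1)

4999 350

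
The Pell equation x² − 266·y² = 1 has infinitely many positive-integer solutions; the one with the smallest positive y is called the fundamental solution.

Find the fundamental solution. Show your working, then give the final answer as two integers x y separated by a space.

√266 = [16; 3,4,3,32, …], period ℓ=4 (even) → k=3
i=0: a=16 ⇒ p=16, q=1
…
i=2: a=4 ⇒ p=212, q=13
i=3: a=3 ⇒ p=685, q=42
(x₁, y₁) = (685, 42);  685² − 266·42² = 1 ✓

685 42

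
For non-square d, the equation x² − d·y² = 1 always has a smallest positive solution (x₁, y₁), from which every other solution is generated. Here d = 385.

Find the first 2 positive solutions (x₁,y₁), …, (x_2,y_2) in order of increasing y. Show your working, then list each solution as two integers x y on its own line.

95831 4884
18367161121 936077208

√385 = [19; 1,1,1,1,1,…,1,1,38, …], period ℓ=16 (even) → k=15
a_0=19:  p_0=19·1+0=19,  q_0=19·0+1=1
a_1=1:  p_1=1·19+1=20,  q_1=1·1+0=1
a_2=1:  p_2=1·20+19=39,  q_2=1·1+1=2
…
a_4=1:  p_4=1·59+39=98,  q_4=1·3+2=5
a_5=1:  p_5=1·98+59=157,  q_5=1·5+3=8
a_6=3:  p_6=3·157+98=569,  q_6=3·8+5=29
a_7=1:  p_7=1·569+157=726,  q_7=1·29+8=37
a_8=2:  p_8=2·726+569=2021,  q_8=2·37+29=103
a_9=1:  p_9=1·2021+726=2747,  q_9=1·103+37=140
a_10=3:  p_10=3·2747+2021=10262,  q_10=3·140+103=523
…
a_12=1:  p_12=1·13009+10262=23271,  q_12=1·663+523=1186
a_13=1:  p_13=1·23271+13009=36280,  q_13=1·1186+663=1849
a_14=1:  p_14=1·36280+23271=59551,  q_14=1·1849+1186=3035
a_15=1:  p_15=1·59551+36280=95831,  q_15=1·3035+1849=4884
→ (95831, 4884).  Check: 95831²=9183580561, 385·4884²=9183580560, difference 1.
n=2: (95831,4884)∘(95831,4884) = (95831·95831+385·4884·4884, 95831·4884+4884·95831) = (18367161121,936077208)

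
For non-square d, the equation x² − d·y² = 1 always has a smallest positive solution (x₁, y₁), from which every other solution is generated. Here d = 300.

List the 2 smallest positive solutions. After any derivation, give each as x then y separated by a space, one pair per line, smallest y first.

d=300: √d = [17; 3,8,3,34] (ℓ=4, even), read p_3/q_3
k=0  a_k=17  p_k/q_k = 17/1
…
k=2  a_k=8  p_k/q_k = 433/25
k=3  a_k=3  p_k/q_k = 1351/78
fundamental: x₁=1351, y₁=78  (since 1825201 − 300·6084 = 1)
(1351+78√300)^2 = 3650401 + 210756√300

1351 78
3650401 210756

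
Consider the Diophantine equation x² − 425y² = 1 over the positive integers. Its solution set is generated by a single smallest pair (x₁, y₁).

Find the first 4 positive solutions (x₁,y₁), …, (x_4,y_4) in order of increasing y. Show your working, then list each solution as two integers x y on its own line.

143649 6968
41270070401 2001892464
11856808685922849 575139701115304
3406437421806992601601 165236485849022716128

√425 = [20; 1,1,1,1,1,1,40, …], period ℓ=7 (odd) → k=13
a_0=20:  p_0=20·1+0=20,  q_0=20·0+1=1
a_1=1:  p_1=1·20+1=21,  q_1=1·1+0=1
…
a_3=1:  p_3=1·41+21=62,  q_3=1·2+1=3
…
a_12=1:  p_12=1·55229+33191=88420,  q_12=1·2679+1610=4289
a_13=1:  p_13=1·88420+55229=143649,  q_13=1·4289+2679=6968
fundamental: x₁=143649, y₁=6968  (since 20635035201 − 425·48553024 = 1)
n=2: (143649,6968)∘(143649,6968) = (143649·143649+425·6968·6968, 143649·6968+6968·143649) = (41270070401,2001892464)
n=3: (41270070401,2001892464)∘(143649,6968) = (143649·41270070401+425·6968·2001892464, 143649·2001892464+6968·41270070401) = (11856808685922849,575139701115304)
n=4: (11856808685922849,575139701115304)∘(143649,6968) = (143649·11856808685922849+425·6968·575139701115304, 143649·575139701115304+6968·11856808685922849) = (3406437421806992601601,165236485849022716128)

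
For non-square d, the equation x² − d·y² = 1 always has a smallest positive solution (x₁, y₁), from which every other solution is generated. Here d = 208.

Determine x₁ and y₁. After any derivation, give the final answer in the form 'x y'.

[14; 2,2,1,2,2,28] for √208; ℓ=6 ⇒ convergent index 5
a_0=14:  p_0=14·1+0=14,  q_0=14·0+1=1
…
a_4=2:  p_4=2·101+72=274,  q_4=2·7+5=19
a_5=2:  p_5=2·274+101=649,  q_5=2·19+7=45
(x₁, y₁) = (649, 45);  649² − 208·45² = 1 ✓

649 45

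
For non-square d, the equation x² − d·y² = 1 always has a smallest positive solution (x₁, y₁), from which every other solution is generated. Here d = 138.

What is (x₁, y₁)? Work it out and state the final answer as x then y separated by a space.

√138 = [11; 1,2,1,22, …], period ℓ=4 (even) → k=3
k=0  a_k=11  p_k/q_k = 11/1
k=1  a_k=1  p_k/q_k = 12/1
k=2  a_k=2  p_k/q_k = 35/3
k=3  a_k=1  p_k/q_k = 47/4
fundamental: x₁=47, y₁=4  (since 2209 − 138·16 = 1)

47 4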